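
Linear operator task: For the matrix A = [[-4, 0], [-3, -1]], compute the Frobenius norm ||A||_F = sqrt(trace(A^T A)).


||A||_F^2 = sum a_ij^2
= (-4)^2 + 0^2 + (-3)^2 + (-1)^2
= 16 + 0 + 9 + 1 = 26
||A||_F = sqrt(26) = 5.0990

5.0990


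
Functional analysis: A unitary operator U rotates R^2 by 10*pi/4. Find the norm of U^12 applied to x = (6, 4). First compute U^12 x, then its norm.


U is a rotation by theta = 10*pi/4
U^12 = rotation by 12*theta = 120*pi/4 = 0*pi/4 (mod 2*pi)
cos(0*pi/4) = 1.0000, sin(0*pi/4) = 0.0000
U^12 x = (1.0000 * 6 - 0.0000 * 4, 0.0000 * 6 + 1.0000 * 4)
= (6.0000, 4.0000)
||U^12 x|| = sqrt(6.0000^2 + 4.0000^2) = sqrt(52.0000) = 7.2111

7.2111


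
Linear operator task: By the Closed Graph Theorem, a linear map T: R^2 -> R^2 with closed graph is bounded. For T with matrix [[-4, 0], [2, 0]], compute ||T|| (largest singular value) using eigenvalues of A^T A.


A^T A = [[20, 0], [0, 0]]
trace(A^T A) = 20, det(A^T A) = 0
discriminant = 20^2 - 4*0 = 400
Largest eigenvalue of A^T A = (trace + sqrt(disc))/2 = 20.0000
||T|| = sqrt(20.0000) = 4.4721

4.4721


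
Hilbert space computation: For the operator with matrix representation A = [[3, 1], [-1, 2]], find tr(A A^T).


trace(A * A^T) = sum of squares of all entries
= 3^2 + 1^2 + (-1)^2 + 2^2
= 9 + 1 + 1 + 4
= 15

15


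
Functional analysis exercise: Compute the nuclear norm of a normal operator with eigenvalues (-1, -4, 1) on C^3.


For a normal operator, singular values equal |eigenvalues|.
Trace norm = sum |lambda_i| = 1 + 4 + 1
= 6

6


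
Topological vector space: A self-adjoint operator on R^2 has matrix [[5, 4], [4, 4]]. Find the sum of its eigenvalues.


For a self-adjoint (symmetric) matrix, the eigenvalues are real.
The sum of eigenvalues equals the trace of the matrix.
trace = 5 + 4 = 9

9


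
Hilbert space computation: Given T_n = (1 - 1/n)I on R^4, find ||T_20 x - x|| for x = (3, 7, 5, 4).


T_20 x - x = (1 - 1/20)x - x = -x/20
||x|| = sqrt(99) = 9.9499
||T_20 x - x|| = ||x||/20 = 9.9499/20 = 0.4975

0.4975


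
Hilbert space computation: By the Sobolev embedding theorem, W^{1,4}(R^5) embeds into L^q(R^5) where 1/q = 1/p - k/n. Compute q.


Using the Sobolev embedding formula: 1/q = 1/p - k/n
1/q = 1/4 - 1/5 = 1/20
q = 1/(1/20) = 20

20.0000


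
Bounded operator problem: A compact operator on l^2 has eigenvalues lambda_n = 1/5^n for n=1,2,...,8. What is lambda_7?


The eigenvalue formula gives lambda_7 = 1/5^7
= 1/78125
= 1.2800e-05

1.2800e-05


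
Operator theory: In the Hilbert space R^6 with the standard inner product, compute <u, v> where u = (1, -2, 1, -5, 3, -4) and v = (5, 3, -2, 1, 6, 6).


Computing the standard inner product <u, v> = sum u_i * v_i
= 1*5 + -2*3 + 1*-2 + -5*1 + 3*6 + -4*6
= 5 + -6 + -2 + -5 + 18 + -24
= -14

-14


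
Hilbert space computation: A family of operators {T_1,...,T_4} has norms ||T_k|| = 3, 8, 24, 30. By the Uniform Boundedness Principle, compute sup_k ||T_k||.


By the Uniform Boundedness Principle, the supremum of norms is finite.
sup_k ||T_k|| = max(3, 8, 24, 30) = 30

30


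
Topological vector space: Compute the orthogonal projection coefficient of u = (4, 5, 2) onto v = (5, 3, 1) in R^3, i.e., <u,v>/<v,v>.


Computing <u,v> = 4*5 + 5*3 + 2*1 = 37
Computing <v,v> = 5^2 + 3^2 + 1^2 = 35
Projection coefficient = 37/35 = 1.0571

1.0571


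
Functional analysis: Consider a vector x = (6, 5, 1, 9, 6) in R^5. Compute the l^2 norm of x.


The l^2 norm = (sum |x_i|^2)^(1/2)
Sum of 2th powers = 36 + 25 + 1 + 81 + 36 = 179
||x||_2 = (179)^(1/2) = 13.3791

13.3791


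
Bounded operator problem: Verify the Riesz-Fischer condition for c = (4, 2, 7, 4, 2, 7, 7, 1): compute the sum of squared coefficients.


sum |c_n|^2 = 4^2 + 2^2 + 7^2 + 4^2 + 2^2 + 7^2 + 7^2 + 1^2
= 16 + 4 + 49 + 16 + 4 + 49 + 49 + 1
= 188

188


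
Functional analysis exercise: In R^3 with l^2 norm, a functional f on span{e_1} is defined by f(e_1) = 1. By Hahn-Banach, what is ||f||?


The norm of f is given by ||f|| = sup_{||x||=1} |f(x)|.
On span{e_1}, ||e_1|| = 1, so ||f|| = |f(e_1)| / ||e_1||
= |1| / 1 = 1.0000

1.0000


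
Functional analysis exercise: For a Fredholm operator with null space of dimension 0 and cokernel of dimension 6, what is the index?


The Fredholm index is defined as ind(T) = dim(ker T) - dim(coker T)
= 0 - 6
= -6

-6


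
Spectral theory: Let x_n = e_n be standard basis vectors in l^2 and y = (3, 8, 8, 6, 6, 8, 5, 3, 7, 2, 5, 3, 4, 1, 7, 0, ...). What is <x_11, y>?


x_11 = e_11 is the standard basis vector with 1 in position 11.
<x_11, y> = y_11 = 5
As n -> infinity, <x_n, y> -> 0, confirming weak convergence of (x_n) to 0.

5


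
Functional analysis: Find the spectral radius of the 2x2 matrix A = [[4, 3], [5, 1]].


For a 2x2 matrix, eigenvalues satisfy lambda^2 - (trace)*lambda + det = 0
trace = 4 + 1 = 5
det = 4*1 - 3*5 = -11
discriminant = 5^2 - 4*(-11) = 69
spectral radius = max |eigenvalue| = 6.6533

6.6533


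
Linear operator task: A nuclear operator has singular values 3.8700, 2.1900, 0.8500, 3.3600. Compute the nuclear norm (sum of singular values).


The nuclear norm is the sum of all singular values.
||T||_1 = 3.8700 + 2.1900 + 0.8500 + 3.3600
= 10.2700

10.2700


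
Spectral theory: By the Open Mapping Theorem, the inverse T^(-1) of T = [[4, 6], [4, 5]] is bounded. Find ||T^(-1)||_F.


det(T) = 4*5 - 6*4 = -4
T^(-1) = (1/-4) * [[5, -6], [-4, 4]] = [[-1.2500, 1.5000], [1.0000, -1.0000]]
||T^(-1)||_F^2 = (-1.2500)^2 + 1.5000^2 + 1.0000^2 + (-1.0000)^2 = 5.8125
||T^(-1)||_F = sqrt(5.8125) = 2.4109

2.4109


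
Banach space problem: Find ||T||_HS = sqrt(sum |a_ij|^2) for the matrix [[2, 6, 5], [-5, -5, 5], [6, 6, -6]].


The Hilbert-Schmidt norm is sqrt(sum of squares of all entries).
Sum of squares = 2^2 + 6^2 + 5^2 + (-5)^2 + (-5)^2 + 5^2 + 6^2 + 6^2 + (-6)^2
= 4 + 36 + 25 + 25 + 25 + 25 + 36 + 36 + 36 = 248
||T||_HS = sqrt(248) = 15.7480

15.7480


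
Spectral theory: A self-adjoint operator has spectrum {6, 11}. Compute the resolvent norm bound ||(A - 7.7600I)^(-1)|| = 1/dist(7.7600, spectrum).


dist(7.7600, {6, 11}) = min(|7.7600 - 6|, |7.7600 - 11|)
= min(1.7600, 3.2400) = 1.7600
Resolvent bound = 1/1.7600 = 0.5682

0.5682


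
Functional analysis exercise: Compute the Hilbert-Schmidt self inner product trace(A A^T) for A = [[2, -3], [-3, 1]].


trace(A * A^T) = sum of squares of all entries
= 2^2 + (-3)^2 + (-3)^2 + 1^2
= 4 + 9 + 9 + 1
= 23

23


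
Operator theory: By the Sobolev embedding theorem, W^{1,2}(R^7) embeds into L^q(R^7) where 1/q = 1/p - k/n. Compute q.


Using the Sobolev embedding formula: 1/q = 1/p - k/n
1/q = 1/2 - 1/7 = 5/14
q = 1/(5/14) = 14/5 = 2.8000

2.8000


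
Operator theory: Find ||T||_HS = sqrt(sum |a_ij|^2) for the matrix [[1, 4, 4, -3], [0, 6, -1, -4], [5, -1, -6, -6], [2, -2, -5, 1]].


The Hilbert-Schmidt norm is sqrt(sum of squares of all entries).
Sum of squares = 1^2 + 4^2 + 4^2 + (-3)^2 + 0^2 + 6^2 + (-1)^2 + (-4)^2 + 5^2 + (-1)^2 + (-6)^2 + (-6)^2 + 2^2 + (-2)^2 + (-5)^2 + 1^2
= 1 + 16 + 16 + 9 + 0 + 36 + 1 + 16 + 25 + 1 + 36 + 36 + 4 + 4 + 25 + 1 = 227
||T||_HS = sqrt(227) = 15.0665

15.0665


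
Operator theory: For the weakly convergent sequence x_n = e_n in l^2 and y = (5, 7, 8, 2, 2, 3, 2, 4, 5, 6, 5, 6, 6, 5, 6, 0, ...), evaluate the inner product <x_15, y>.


x_15 = e_15 is the standard basis vector with 1 in position 15.
<x_15, y> = y_15 = 6
As n -> infinity, <x_n, y> -> 0, confirming weak convergence of (x_n) to 0.

6


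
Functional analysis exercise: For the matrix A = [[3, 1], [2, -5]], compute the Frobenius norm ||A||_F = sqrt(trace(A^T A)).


||A||_F^2 = sum a_ij^2
= 3^2 + 1^2 + 2^2 + (-5)^2
= 9 + 1 + 4 + 25 = 39
||A||_F = sqrt(39) = 6.2450

6.2450


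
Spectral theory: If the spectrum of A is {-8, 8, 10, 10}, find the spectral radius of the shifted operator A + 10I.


Spectrum of A + 10I = {2, 18, 20, 20}
Spectral radius = max |lambda| over the shifted spectrum
= max(2, 18, 20, 20) = 20

20


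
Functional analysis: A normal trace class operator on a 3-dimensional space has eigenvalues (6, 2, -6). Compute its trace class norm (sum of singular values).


For a normal operator, singular values equal |eigenvalues|.
Trace norm = sum |lambda_i| = 6 + 2 + 6
= 14

14


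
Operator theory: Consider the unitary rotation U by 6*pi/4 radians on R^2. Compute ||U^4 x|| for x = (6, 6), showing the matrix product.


U is a rotation by theta = 6*pi/4
U^4 = rotation by 4*theta = 24*pi/4 = 0*pi/4 (mod 2*pi)
cos(0*pi/4) = 1.0000, sin(0*pi/4) = 0.0000
U^4 x = (1.0000 * 6 - 0.0000 * 6, 0.0000 * 6 + 1.0000 * 6)
= (6.0000, 6.0000)
||U^4 x|| = sqrt(6.0000^2 + 6.0000^2) = sqrt(72.0000) = 8.4853

8.4853


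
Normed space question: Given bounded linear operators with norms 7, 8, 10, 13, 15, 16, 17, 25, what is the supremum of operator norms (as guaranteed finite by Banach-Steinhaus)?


By the Uniform Boundedness Principle, the supremum of norms is finite.
sup_k ||T_k|| = max(7, 8, 10, 13, 15, 16, 17, 25) = 25

25


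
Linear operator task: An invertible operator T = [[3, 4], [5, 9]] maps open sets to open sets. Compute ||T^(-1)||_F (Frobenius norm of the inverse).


det(T) = 3*9 - 4*5 = 7
T^(-1) = (1/7) * [[9, -4], [-5, 3]] = [[1.2857, -0.5714], [-0.7143, 0.4286]]
||T^(-1)||_F^2 = 1.2857^2 + (-0.5714)^2 + (-0.7143)^2 + 0.4286^2 = 2.6735
||T^(-1)||_F = sqrt(2.6735) = 1.6351

1.6351


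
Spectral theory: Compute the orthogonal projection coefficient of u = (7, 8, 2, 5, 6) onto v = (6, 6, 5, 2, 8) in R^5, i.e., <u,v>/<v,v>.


Computing <u,v> = 7*6 + 8*6 + 2*5 + 5*2 + 6*8 = 158
Computing <v,v> = 6^2 + 6^2 + 5^2 + 2^2 + 8^2 = 165
Projection coefficient = 158/165 = 0.9576

0.9576


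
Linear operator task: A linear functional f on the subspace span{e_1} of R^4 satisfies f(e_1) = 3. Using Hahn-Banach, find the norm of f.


The norm of f is given by ||f|| = sup_{||x||=1} |f(x)|.
On span{e_1}, ||e_1|| = 1, so ||f|| = |f(e_1)| / ||e_1||
= |3| / 1 = 3.0000

3.0000


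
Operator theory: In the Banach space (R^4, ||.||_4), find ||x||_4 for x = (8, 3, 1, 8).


The l^4 norm = (sum |x_i|^4)^(1/4)
Sum of 4th powers = 4096 + 81 + 1 + 4096 = 8274
||x||_4 = (8274)^(1/4) = 9.5374

9.5374


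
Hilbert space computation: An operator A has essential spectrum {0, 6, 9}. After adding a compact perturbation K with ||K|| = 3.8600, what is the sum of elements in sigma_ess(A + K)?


By Weyl's theorem, the essential spectrum is invariant under compact perturbations.
sigma_ess(A + K) = sigma_ess(A) = {0, 6, 9}
Sum = 0 + 6 + 9 = 15

15


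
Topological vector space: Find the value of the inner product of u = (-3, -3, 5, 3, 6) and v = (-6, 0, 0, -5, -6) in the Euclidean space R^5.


Computing the standard inner product <u, v> = sum u_i * v_i
= -3*-6 + -3*0 + 5*0 + 3*-5 + 6*-6
= 18 + 0 + 0 + -15 + -36
= -33

-33


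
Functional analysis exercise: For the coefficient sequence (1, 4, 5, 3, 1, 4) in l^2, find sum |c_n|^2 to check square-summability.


sum |c_n|^2 = 1^2 + 4^2 + 5^2 + 3^2 + 1^2 + 4^2
= 1 + 16 + 25 + 9 + 1 + 16
= 68

68


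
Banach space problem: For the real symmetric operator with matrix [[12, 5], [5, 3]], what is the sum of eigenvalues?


For a self-adjoint (symmetric) matrix, the eigenvalues are real.
The sum of eigenvalues equals the trace of the matrix.
trace = 12 + 3 = 15

15


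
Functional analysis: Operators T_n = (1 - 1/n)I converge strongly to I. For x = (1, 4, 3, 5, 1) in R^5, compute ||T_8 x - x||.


T_8 x - x = (1 - 1/8)x - x = -x/8
||x|| = sqrt(52) = 7.2111
||T_8 x - x|| = ||x||/8 = 7.2111/8 = 0.9014

0.9014


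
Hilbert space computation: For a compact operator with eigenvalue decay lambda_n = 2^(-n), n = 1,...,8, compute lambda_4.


The eigenvalue formula gives lambda_4 = 1/2^4
= 1/16
= 0.0625

0.0625


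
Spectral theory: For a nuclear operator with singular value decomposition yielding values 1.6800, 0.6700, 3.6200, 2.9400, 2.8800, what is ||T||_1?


The nuclear norm is the sum of all singular values.
||T||_1 = 1.6800 + 0.6700 + 3.6200 + 2.9400 + 2.8800
= 11.7900

11.7900


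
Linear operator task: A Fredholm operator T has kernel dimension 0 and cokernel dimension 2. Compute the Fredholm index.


The Fredholm index is defined as ind(T) = dim(ker T) - dim(coker T)
= 0 - 2
= -2

-2


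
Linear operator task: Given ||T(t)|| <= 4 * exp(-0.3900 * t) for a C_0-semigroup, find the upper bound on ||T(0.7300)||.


||T(0.7300)|| <= 4 * exp(-0.3900 * 0.7300)
= 4 * exp(-0.2847)
= 4 * 0.7522
= 3.0090

3.0090


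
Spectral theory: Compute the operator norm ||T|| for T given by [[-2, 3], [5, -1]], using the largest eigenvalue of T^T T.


A^T A = [[29, -11], [-11, 10]]
trace(A^T A) = 39, det(A^T A) = 169
discriminant = 39^2 - 4*169 = 845
Largest eigenvalue of A^T A = (trace + sqrt(disc))/2 = 34.0344
||T|| = sqrt(34.0344) = 5.8339

5.8339


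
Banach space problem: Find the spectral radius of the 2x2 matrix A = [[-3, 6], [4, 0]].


For a 2x2 matrix, eigenvalues satisfy lambda^2 - (trace)*lambda + det = 0
trace = -3 + 0 = -3
det = -3*0 - 6*4 = -24
discriminant = (-3)^2 - 4*(-24) = 105
spectral radius = max |eigenvalue| = 6.6235

6.6235


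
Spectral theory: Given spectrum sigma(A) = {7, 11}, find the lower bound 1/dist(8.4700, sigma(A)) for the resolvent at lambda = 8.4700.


dist(8.4700, {7, 11}) = min(|8.4700 - 7|, |8.4700 - 11|)
= min(1.4700, 2.5300) = 1.4700
Resolvent bound = 1/1.4700 = 0.6803

0.6803


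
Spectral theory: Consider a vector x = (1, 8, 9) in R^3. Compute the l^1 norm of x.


The l^1 norm equals the sum of absolute values of all components.
||x||_1 = 1 + 8 + 9
= 18

18.0000


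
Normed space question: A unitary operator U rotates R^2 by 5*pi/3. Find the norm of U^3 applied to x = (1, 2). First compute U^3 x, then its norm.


U is a rotation by theta = 5*pi/3
U^3 = rotation by 3*theta = 15*pi/3 = 3*pi/3 (mod 2*pi)
cos(3*pi/3) = -1.0000, sin(3*pi/3) = 0.0000
U^3 x = (-1.0000 * 1 - 0.0000 * 2, 0.0000 * 1 + -1.0000 * 2)
= (-1.0000, -2.0000)
||U^3 x|| = sqrt((-1.0000)^2 + (-2.0000)^2) = sqrt(5.0000) = 2.2361

2.2361


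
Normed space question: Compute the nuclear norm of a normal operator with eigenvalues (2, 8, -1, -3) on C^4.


For a normal operator, singular values equal |eigenvalues|.
Trace norm = sum |lambda_i| = 2 + 8 + 1 + 3
= 14

14


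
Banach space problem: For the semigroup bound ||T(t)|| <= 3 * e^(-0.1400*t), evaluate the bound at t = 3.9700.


||T(3.9700)|| <= 3 * exp(-0.1400 * 3.9700)
= 3 * exp(-0.5558)
= 3 * 0.5736
= 1.7208

1.7208


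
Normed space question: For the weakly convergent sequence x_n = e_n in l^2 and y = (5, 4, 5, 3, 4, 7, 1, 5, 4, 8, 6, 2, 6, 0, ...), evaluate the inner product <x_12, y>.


x_12 = e_12 is the standard basis vector with 1 in position 12.
<x_12, y> = y_12 = 2
As n -> infinity, <x_n, y> -> 0, confirming weak convergence of (x_n) to 0.

2


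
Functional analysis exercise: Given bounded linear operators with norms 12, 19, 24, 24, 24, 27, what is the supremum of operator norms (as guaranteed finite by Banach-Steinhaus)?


By the Uniform Boundedness Principle, the supremum of norms is finite.
sup_k ||T_k|| = max(12, 19, 24, 24, 24, 27) = 27

27


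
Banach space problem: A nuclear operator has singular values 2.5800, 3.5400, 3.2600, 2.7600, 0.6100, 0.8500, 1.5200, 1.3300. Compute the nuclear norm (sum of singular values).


The nuclear norm is the sum of all singular values.
||T||_1 = 2.5800 + 3.5400 + 3.2600 + 2.7600 + 0.6100 + 0.8500 + 1.5200 + 1.3300
= 16.4500

16.4500


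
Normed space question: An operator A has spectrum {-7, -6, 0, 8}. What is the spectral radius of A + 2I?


Spectrum of A + 2I = {-5, -4, 2, 10}
Spectral radius = max |lambda| over the shifted spectrum
= max(5, 4, 2, 10) = 10

10


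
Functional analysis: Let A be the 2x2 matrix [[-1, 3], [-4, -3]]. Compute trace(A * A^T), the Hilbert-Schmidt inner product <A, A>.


trace(A * A^T) = sum of squares of all entries
= (-1)^2 + 3^2 + (-4)^2 + (-3)^2
= 1 + 9 + 16 + 9
= 35

35


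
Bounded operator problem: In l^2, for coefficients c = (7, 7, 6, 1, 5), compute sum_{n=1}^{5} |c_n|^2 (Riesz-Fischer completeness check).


sum |c_n|^2 = 7^2 + 7^2 + 6^2 + 1^2 + 5^2
= 49 + 49 + 36 + 1 + 25
= 160

160


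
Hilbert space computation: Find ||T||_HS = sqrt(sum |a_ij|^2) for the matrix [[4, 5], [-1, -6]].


The Hilbert-Schmidt norm is sqrt(sum of squares of all entries).
Sum of squares = 4^2 + 5^2 + (-1)^2 + (-6)^2
= 16 + 25 + 1 + 36 = 78
||T||_HS = sqrt(78) = 8.8318

8.8318


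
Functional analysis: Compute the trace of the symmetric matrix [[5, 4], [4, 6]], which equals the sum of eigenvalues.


For a self-adjoint (symmetric) matrix, the eigenvalues are real.
The sum of eigenvalues equals the trace of the matrix.
trace = 5 + 6 = 11

11


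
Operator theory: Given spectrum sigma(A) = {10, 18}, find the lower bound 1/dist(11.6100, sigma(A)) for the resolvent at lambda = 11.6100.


dist(11.6100, {10, 18}) = min(|11.6100 - 10|, |11.6100 - 18|)
= min(1.6100, 6.3900) = 1.6100
Resolvent bound = 1/1.6100 = 0.6211

0.6211


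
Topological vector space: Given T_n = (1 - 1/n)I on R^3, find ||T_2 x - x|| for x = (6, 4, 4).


T_2 x - x = (1 - 1/2)x - x = -x/2
||x|| = sqrt(68) = 8.2462
||T_2 x - x|| = ||x||/2 = 8.2462/2 = 4.1231

4.1231


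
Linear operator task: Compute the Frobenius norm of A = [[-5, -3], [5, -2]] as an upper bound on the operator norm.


||A||_F^2 = sum a_ij^2
= (-5)^2 + (-3)^2 + 5^2 + (-2)^2
= 25 + 9 + 25 + 4 = 63
||A||_F = sqrt(63) = 7.9373

7.9373


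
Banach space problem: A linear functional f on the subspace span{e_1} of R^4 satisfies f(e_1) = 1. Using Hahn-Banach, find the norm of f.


The norm of f is given by ||f|| = sup_{||x||=1} |f(x)|.
On span{e_1}, ||e_1|| = 1, so ||f|| = |f(e_1)| / ||e_1||
= |1| / 1 = 1.0000

1.0000


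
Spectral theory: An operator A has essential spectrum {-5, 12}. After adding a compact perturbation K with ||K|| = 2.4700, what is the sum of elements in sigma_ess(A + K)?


By Weyl's theorem, the essential spectrum is invariant under compact perturbations.
sigma_ess(A + K) = sigma_ess(A) = {-5, 12}
Sum = -5 + 12 = 7

7


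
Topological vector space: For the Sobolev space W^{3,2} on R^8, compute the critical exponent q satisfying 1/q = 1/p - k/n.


Using the Sobolev embedding formula: 1/q = 1/p - k/n
1/q = 1/2 - 3/8 = 1/8
q = 1/(1/8) = 8

8.0000


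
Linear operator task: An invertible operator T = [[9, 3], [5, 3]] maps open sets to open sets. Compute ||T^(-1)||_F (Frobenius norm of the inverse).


det(T) = 9*3 - 3*5 = 12
T^(-1) = (1/12) * [[3, -3], [-5, 9]] = [[0.2500, -0.2500], [-0.4167, 0.7500]]
||T^(-1)||_F^2 = 0.2500^2 + (-0.2500)^2 + (-0.4167)^2 + 0.7500^2 = 0.8611
||T^(-1)||_F = sqrt(0.8611) = 0.9280

0.9280


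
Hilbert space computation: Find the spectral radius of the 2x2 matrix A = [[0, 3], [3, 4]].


For a 2x2 matrix, eigenvalues satisfy lambda^2 - (trace)*lambda + det = 0
trace = 0 + 4 = 4
det = 0*4 - 3*3 = -9
discriminant = 4^2 - 4*(-9) = 52
spectral radius = max |eigenvalue| = 5.6056

5.6056


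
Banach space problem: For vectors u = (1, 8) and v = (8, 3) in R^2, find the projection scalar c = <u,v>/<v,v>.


Computing <u,v> = 1*8 + 8*3 = 32
Computing <v,v> = 8^2 + 3^2 = 73
Projection coefficient = 32/73 = 0.4384

0.4384


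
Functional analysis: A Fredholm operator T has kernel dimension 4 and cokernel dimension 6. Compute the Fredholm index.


The Fredholm index is defined as ind(T) = dim(ker T) - dim(coker T)
= 4 - 6
= -2

-2


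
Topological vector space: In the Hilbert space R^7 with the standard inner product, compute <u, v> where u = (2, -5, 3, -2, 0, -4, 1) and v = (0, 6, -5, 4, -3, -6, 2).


Computing the standard inner product <u, v> = sum u_i * v_i
= 2*0 + -5*6 + 3*-5 + -2*4 + 0*-3 + -4*-6 + 1*2
= 0 + -30 + -15 + -8 + 0 + 24 + 2
= -27

-27


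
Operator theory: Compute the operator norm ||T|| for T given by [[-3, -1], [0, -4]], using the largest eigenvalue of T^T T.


A^T A = [[9, 3], [3, 17]]
trace(A^T A) = 26, det(A^T A) = 144
discriminant = 26^2 - 4*144 = 100
Largest eigenvalue of A^T A = (trace + sqrt(disc))/2 = 18.0000
||T|| = sqrt(18.0000) = 4.2426

4.2426


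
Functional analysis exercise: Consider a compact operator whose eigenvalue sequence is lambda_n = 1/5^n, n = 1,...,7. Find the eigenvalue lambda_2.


The eigenvalue formula gives lambda_2 = 1/5^2
= 1/25
= 0.0400

0.0400


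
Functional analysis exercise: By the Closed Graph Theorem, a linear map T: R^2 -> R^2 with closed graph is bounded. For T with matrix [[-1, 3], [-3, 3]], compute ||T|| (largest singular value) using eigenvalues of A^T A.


A^T A = [[10, -12], [-12, 18]]
trace(A^T A) = 28, det(A^T A) = 36
discriminant = 28^2 - 4*36 = 640
Largest eigenvalue of A^T A = (trace + sqrt(disc))/2 = 26.6491
||T|| = sqrt(26.6491) = 5.1623

5.1623


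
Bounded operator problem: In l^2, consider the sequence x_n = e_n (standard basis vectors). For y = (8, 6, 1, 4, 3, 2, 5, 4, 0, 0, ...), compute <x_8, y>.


x_8 = e_8 is the standard basis vector with 1 in position 8.
<x_8, y> = y_8 = 4
As n -> infinity, <x_n, y> -> 0, confirming weak convergence of (x_n) to 0.

4


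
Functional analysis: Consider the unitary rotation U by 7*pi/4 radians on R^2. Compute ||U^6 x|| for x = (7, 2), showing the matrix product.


U is a rotation by theta = 7*pi/4
U^6 = rotation by 6*theta = 42*pi/4 = 2*pi/4 (mod 2*pi)
cos(2*pi/4) = 0.0000, sin(2*pi/4) = 1.0000
U^6 x = (0.0000 * 7 - 1.0000 * 2, 1.0000 * 7 + 0.0000 * 2)
= (-2.0000, 7.0000)
||U^6 x|| = sqrt((-2.0000)^2 + 7.0000^2) = sqrt(53.0000) = 7.2801

7.2801


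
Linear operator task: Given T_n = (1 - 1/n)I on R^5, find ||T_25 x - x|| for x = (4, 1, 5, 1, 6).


T_25 x - x = (1 - 1/25)x - x = -x/25
||x|| = sqrt(79) = 8.8882
||T_25 x - x|| = ||x||/25 = 8.8882/25 = 0.3555

0.3555


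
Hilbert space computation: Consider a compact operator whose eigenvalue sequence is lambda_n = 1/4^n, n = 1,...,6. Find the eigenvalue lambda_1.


The eigenvalue formula gives lambda_1 = 1/4^1
= 1/4
= 0.2500

0.2500


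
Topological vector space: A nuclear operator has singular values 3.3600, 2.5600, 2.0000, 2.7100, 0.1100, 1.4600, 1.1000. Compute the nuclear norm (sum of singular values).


The nuclear norm is the sum of all singular values.
||T||_1 = 3.3600 + 2.5600 + 2.0000 + 2.7100 + 0.1100 + 1.4600 + 1.1000
= 13.3000

13.3000


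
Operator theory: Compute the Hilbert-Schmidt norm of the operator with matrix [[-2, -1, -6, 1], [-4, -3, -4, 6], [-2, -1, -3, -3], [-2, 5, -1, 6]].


The Hilbert-Schmidt norm is sqrt(sum of squares of all entries).
Sum of squares = (-2)^2 + (-1)^2 + (-6)^2 + 1^2 + (-4)^2 + (-3)^2 + (-4)^2 + 6^2 + (-2)^2 + (-1)^2 + (-3)^2 + (-3)^2 + (-2)^2 + 5^2 + (-1)^2 + 6^2
= 4 + 1 + 36 + 1 + 16 + 9 + 16 + 36 + 4 + 1 + 9 + 9 + 4 + 25 + 1 + 36 = 208
||T||_HS = sqrt(208) = 14.4222

14.4222


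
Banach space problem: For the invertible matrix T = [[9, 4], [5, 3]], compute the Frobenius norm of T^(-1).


det(T) = 9*3 - 4*5 = 7
T^(-1) = (1/7) * [[3, -4], [-5, 9]] = [[0.4286, -0.5714], [-0.7143, 1.2857]]
||T^(-1)||_F^2 = 0.4286^2 + (-0.5714)^2 + (-0.7143)^2 + 1.2857^2 = 2.6735
||T^(-1)||_F = sqrt(2.6735) = 1.6351

1.6351


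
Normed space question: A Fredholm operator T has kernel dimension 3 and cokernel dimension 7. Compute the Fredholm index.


The Fredholm index is defined as ind(T) = dim(ker T) - dim(coker T)
= 3 - 7
= -4

-4


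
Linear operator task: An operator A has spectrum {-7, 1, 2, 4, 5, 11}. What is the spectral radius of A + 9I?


Spectrum of A + 9I = {2, 10, 11, 13, 14, 20}
Spectral radius = max |lambda| over the shifted spectrum
= max(2, 10, 11, 13, 14, 20) = 20

20


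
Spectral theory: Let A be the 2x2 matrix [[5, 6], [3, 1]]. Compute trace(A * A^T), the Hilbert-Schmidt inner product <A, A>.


trace(A * A^T) = sum of squares of all entries
= 5^2 + 6^2 + 3^2 + 1^2
= 25 + 36 + 9 + 1
= 71

71


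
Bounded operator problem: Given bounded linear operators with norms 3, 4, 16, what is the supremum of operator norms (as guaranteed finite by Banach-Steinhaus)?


By the Uniform Boundedness Principle, the supremum of norms is finite.
sup_k ||T_k|| = max(3, 4, 16) = 16

16


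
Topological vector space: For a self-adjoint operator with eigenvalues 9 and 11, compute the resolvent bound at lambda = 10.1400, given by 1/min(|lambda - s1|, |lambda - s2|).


dist(10.1400, {9, 11}) = min(|10.1400 - 9|, |10.1400 - 11|)
= min(1.1400, 0.8600) = 0.8600
Resolvent bound = 1/0.8600 = 1.1628

1.1628


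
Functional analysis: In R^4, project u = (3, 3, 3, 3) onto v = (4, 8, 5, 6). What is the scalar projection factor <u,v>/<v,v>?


Computing <u,v> = 3*4 + 3*8 + 3*5 + 3*6 = 69
Computing <v,v> = 4^2 + 8^2 + 5^2 + 6^2 = 141
Projection coefficient = 69/141 = 0.4894

0.4894


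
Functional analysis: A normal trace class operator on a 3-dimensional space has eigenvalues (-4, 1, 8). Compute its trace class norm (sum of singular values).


For a normal operator, singular values equal |eigenvalues|.
Trace norm = sum |lambda_i| = 4 + 1 + 8
= 13

13


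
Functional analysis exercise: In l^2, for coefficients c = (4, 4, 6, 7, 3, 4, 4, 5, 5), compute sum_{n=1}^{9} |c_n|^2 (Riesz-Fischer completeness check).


sum |c_n|^2 = 4^2 + 4^2 + 6^2 + 7^2 + 3^2 + 4^2 + 4^2 + 5^2 + 5^2
= 16 + 16 + 36 + 49 + 9 + 16 + 16 + 25 + 25
= 208

208


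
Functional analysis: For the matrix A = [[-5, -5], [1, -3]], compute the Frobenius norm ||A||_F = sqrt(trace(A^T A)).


||A||_F^2 = sum a_ij^2
= (-5)^2 + (-5)^2 + 1^2 + (-3)^2
= 25 + 25 + 1 + 9 = 60
||A||_F = sqrt(60) = 7.7460

7.7460


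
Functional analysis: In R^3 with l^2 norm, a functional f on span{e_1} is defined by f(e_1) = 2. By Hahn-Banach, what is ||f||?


The norm of f is given by ||f|| = sup_{||x||=1} |f(x)|.
On span{e_1}, ||e_1|| = 1, so ||f|| = |f(e_1)| / ||e_1||
= |2| / 1 = 2.0000

2.0000


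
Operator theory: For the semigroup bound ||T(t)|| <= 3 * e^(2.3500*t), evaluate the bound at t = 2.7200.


||T(2.7200)|| <= 3 * exp(2.3500 * 2.7200)
= 3 * exp(6.3920)
= 3 * 597.0495
= 1791.1485

1791.1485


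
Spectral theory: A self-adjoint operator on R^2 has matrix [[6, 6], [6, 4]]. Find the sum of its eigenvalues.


For a self-adjoint (symmetric) matrix, the eigenvalues are real.
The sum of eigenvalues equals the trace of the matrix.
trace = 6 + 4 = 10

10


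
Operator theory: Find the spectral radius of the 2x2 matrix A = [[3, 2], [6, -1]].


For a 2x2 matrix, eigenvalues satisfy lambda^2 - (trace)*lambda + det = 0
trace = 3 + -1 = 2
det = 3*-1 - 2*6 = -15
discriminant = 2^2 - 4*(-15) = 64
spectral radius = max |eigenvalue| = 5.0000

5.0000


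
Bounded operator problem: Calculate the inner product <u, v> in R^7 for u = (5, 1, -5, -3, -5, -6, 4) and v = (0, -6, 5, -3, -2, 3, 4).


Computing the standard inner product <u, v> = sum u_i * v_i
= 5*0 + 1*-6 + -5*5 + -3*-3 + -5*-2 + -6*3 + 4*4
= 0 + -6 + -25 + 9 + 10 + -18 + 16
= -14

-14


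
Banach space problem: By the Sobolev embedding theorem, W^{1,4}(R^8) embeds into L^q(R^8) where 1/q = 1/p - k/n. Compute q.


Using the Sobolev embedding formula: 1/q = 1/p - k/n
1/q = 1/4 - 1/8 = 1/8
q = 1/(1/8) = 8

8.0000


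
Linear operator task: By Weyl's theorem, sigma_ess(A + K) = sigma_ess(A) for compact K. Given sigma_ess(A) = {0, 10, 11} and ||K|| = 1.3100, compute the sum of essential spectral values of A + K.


By Weyl's theorem, the essential spectrum is invariant under compact perturbations.
sigma_ess(A + K) = sigma_ess(A) = {0, 10, 11}
Sum = 0 + 10 + 11 = 21

21


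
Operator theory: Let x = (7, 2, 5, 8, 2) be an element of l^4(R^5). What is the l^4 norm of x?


The l^4 norm = (sum |x_i|^4)^(1/4)
Sum of 4th powers = 2401 + 16 + 625 + 4096 + 16 = 7154
||x||_4 = (7154)^(1/4) = 9.1968

9.1968


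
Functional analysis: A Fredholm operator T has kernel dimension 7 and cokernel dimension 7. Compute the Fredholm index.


The Fredholm index is defined as ind(T) = dim(ker T) - dim(coker T)
= 7 - 7
= 0

0


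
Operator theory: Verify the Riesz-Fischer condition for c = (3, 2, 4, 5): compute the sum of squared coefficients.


sum |c_n|^2 = 3^2 + 2^2 + 4^2 + 5^2
= 9 + 4 + 16 + 25
= 54

54


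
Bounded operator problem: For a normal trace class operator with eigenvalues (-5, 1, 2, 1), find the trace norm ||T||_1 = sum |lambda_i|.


For a normal operator, singular values equal |eigenvalues|.
Trace norm = sum |lambda_i| = 5 + 1 + 2 + 1
= 9

9


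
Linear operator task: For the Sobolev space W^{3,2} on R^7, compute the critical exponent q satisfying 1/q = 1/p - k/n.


Using the Sobolev embedding formula: 1/q = 1/p - k/n
1/q = 1/2 - 3/7 = 1/14
q = 1/(1/14) = 14

14.0000


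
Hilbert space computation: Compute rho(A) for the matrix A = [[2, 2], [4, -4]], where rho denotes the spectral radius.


For a 2x2 matrix, eigenvalues satisfy lambda^2 - (trace)*lambda + det = 0
trace = 2 + -4 = -2
det = 2*-4 - 2*4 = -16
discriminant = (-2)^2 - 4*(-16) = 68
spectral radius = max |eigenvalue| = 5.1231

5.1231


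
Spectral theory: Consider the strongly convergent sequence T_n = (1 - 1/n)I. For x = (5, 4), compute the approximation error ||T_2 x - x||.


T_2 x - x = (1 - 1/2)x - x = -x/2
||x|| = sqrt(41) = 6.4031
||T_2 x - x|| = ||x||/2 = 6.4031/2 = 3.2016

3.2016


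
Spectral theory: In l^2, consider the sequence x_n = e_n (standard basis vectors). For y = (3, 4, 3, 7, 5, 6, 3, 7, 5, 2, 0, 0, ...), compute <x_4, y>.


x_4 = e_4 is the standard basis vector with 1 in position 4.
<x_4, y> = y_4 = 7
As n -> infinity, <x_n, y> -> 0, confirming weak convergence of (x_n) to 0.

7


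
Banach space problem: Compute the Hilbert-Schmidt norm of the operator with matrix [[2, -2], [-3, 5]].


The Hilbert-Schmidt norm is sqrt(sum of squares of all entries).
Sum of squares = 2^2 + (-2)^2 + (-3)^2 + 5^2
= 4 + 4 + 9 + 25 = 42
||T||_HS = sqrt(42) = 6.4807

6.4807


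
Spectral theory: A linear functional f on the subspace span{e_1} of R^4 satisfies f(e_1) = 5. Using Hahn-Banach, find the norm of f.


The norm of f is given by ||f|| = sup_{||x||=1} |f(x)|.
On span{e_1}, ||e_1|| = 1, so ||f|| = |f(e_1)| / ||e_1||
= |5| / 1 = 5.0000

5.0000


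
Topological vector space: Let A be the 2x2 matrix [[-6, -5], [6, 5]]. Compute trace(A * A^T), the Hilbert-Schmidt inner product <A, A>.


trace(A * A^T) = sum of squares of all entries
= (-6)^2 + (-5)^2 + 6^2 + 5^2
= 36 + 25 + 36 + 25
= 122

122


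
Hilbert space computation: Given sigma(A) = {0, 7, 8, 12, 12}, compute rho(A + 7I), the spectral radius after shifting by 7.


Spectrum of A + 7I = {7, 14, 15, 19, 19}
Spectral radius = max |lambda| over the shifted spectrum
= max(7, 14, 15, 19, 19) = 19

19


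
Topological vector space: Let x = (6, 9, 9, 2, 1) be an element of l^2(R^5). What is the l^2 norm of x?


The l^2 norm = (sum |x_i|^2)^(1/2)
Sum of 2th powers = 36 + 81 + 81 + 4 + 1 = 203
||x||_2 = (203)^(1/2) = 14.2478

14.2478


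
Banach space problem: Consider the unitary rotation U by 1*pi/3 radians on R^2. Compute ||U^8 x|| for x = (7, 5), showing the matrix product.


U is a rotation by theta = 1*pi/3
U^8 = rotation by 8*theta = 8*pi/3 = 2*pi/3 (mod 2*pi)
cos(2*pi/3) = -0.5000, sin(2*pi/3) = 0.8660
U^8 x = (-0.5000 * 7 - 0.8660 * 5, 0.8660 * 7 + -0.5000 * 5)
= (-7.8301, 3.5622)
||U^8 x|| = sqrt((-7.8301)^2 + 3.5622^2) = sqrt(74.0000) = 8.6023

8.6023


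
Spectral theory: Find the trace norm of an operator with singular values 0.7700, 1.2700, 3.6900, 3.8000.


The nuclear norm is the sum of all singular values.
||T||_1 = 0.7700 + 1.2700 + 3.6900 + 3.8000
= 9.5300

9.5300


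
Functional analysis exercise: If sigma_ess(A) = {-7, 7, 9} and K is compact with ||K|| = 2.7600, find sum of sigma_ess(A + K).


By Weyl's theorem, the essential spectrum is invariant under compact perturbations.
sigma_ess(A + K) = sigma_ess(A) = {-7, 7, 9}
Sum = -7 + 7 + 9 = 9

9


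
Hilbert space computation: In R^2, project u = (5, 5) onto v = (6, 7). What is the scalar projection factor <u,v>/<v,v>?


Computing <u,v> = 5*6 + 5*7 = 65
Computing <v,v> = 6^2 + 7^2 = 85
Projection coefficient = 65/85 = 0.7647

0.7647


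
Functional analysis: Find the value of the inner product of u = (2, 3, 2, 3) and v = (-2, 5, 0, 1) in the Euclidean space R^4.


Computing the standard inner product <u, v> = sum u_i * v_i
= 2*-2 + 3*5 + 2*0 + 3*1
= -4 + 15 + 0 + 3
= 14

14


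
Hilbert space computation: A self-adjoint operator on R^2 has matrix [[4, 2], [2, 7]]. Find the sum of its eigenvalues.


For a self-adjoint (symmetric) matrix, the eigenvalues are real.
The sum of eigenvalues equals the trace of the matrix.
trace = 4 + 7 = 11

11


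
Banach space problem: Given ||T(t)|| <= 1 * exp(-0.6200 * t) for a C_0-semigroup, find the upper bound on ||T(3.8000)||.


||T(3.8000)|| <= 1 * exp(-0.6200 * 3.8000)
= 1 * exp(-2.3560)
= 1 * 0.0948
= 0.0948

0.0948


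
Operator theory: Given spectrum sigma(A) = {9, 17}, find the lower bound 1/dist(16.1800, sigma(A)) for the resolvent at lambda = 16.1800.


dist(16.1800, {9, 17}) = min(|16.1800 - 9|, |16.1800 - 17|)
= min(7.1800, 0.8200) = 0.8200
Resolvent bound = 1/0.8200 = 1.2195

1.2195


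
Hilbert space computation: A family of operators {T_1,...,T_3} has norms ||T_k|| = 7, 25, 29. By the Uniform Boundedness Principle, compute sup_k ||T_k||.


By the Uniform Boundedness Principle, the supremum of norms is finite.
sup_k ||T_k|| = max(7, 25, 29) = 29

29


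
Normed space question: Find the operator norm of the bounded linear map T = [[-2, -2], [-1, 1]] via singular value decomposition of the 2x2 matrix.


A^T A = [[5, 3], [3, 5]]
trace(A^T A) = 10, det(A^T A) = 16
discriminant = 10^2 - 4*16 = 36
Largest eigenvalue of A^T A = (trace + sqrt(disc))/2 = 8.0000
||T|| = sqrt(8.0000) = 2.8284

2.8284


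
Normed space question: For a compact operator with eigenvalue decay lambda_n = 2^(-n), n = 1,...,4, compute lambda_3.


The eigenvalue formula gives lambda_3 = 1/2^3
= 1/8
= 0.1250

0.1250


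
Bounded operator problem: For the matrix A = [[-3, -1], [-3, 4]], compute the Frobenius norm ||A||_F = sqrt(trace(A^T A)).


||A||_F^2 = sum a_ij^2
= (-3)^2 + (-1)^2 + (-3)^2 + 4^2
= 9 + 1 + 9 + 16 = 35
||A||_F = sqrt(35) = 5.9161

5.9161


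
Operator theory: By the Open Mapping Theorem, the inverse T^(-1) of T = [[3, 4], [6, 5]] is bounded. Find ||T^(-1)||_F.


det(T) = 3*5 - 4*6 = -9
T^(-1) = (1/-9) * [[5, -4], [-6, 3]] = [[-0.5556, 0.4444], [0.6667, -0.3333]]
||T^(-1)||_F^2 = (-0.5556)^2 + 0.4444^2 + 0.6667^2 + (-0.3333)^2 = 1.0617
||T^(-1)||_F = sqrt(1.0617) = 1.0304

1.0304


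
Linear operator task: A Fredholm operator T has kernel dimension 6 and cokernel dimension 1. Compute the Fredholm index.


The Fredholm index is defined as ind(T) = dim(ker T) - dim(coker T)
= 6 - 1
= 5

5


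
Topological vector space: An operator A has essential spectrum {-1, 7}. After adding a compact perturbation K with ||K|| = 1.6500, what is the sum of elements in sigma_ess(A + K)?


By Weyl's theorem, the essential spectrum is invariant under compact perturbations.
sigma_ess(A + K) = sigma_ess(A) = {-1, 7}
Sum = -1 + 7 = 6

6


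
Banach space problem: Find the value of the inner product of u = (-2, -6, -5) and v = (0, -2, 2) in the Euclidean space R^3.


Computing the standard inner product <u, v> = sum u_i * v_i
= -2*0 + -6*-2 + -5*2
= 0 + 12 + -10
= 2

2


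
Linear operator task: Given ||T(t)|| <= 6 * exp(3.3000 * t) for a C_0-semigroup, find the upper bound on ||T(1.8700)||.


||T(1.8700)|| <= 6 * exp(3.3000 * 1.8700)
= 6 * exp(6.1710)
= 6 * 478.6645
= 2871.9872

2871.9872


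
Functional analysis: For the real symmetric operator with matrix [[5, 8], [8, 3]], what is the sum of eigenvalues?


For a self-adjoint (symmetric) matrix, the eigenvalues are real.
The sum of eigenvalues equals the trace of the matrix.
trace = 5 + 3 = 8

8


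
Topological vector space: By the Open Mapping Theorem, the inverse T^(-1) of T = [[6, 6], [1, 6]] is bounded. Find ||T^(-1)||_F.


det(T) = 6*6 - 6*1 = 30
T^(-1) = (1/30) * [[6, -6], [-1, 6]] = [[0.2000, -0.2000], [-0.0333, 0.2000]]
||T^(-1)||_F^2 = 0.2000^2 + (-0.2000)^2 + (-0.0333)^2 + 0.2000^2 = 0.1211
||T^(-1)||_F = sqrt(0.1211) = 0.3480

0.3480


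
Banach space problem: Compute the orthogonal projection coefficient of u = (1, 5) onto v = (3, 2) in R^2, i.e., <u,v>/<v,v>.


Computing <u,v> = 1*3 + 5*2 = 13
Computing <v,v> = 3^2 + 2^2 = 13
Projection coefficient = 13/13 = 1.0000

1.0000


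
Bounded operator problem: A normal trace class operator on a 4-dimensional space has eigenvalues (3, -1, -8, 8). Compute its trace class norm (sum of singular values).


For a normal operator, singular values equal |eigenvalues|.
Trace norm = sum |lambda_i| = 3 + 1 + 8 + 8
= 20

20


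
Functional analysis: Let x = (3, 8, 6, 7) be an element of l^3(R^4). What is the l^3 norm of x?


The l^3 norm = (sum |x_i|^3)^(1/3)
Sum of 3th powers = 27 + 512 + 216 + 343 = 1098
||x||_3 = (1098)^(1/3) = 10.3165

10.3165


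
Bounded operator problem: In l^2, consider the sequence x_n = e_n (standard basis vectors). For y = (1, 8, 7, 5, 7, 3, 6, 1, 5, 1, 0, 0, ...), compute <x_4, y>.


x_4 = e_4 is the standard basis vector with 1 in position 4.
<x_4, y> = y_4 = 5
As n -> infinity, <x_n, y> -> 0, confirming weak convergence of (x_n) to 0.

5


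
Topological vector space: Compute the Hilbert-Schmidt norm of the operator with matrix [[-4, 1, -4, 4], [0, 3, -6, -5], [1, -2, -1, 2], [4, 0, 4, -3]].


The Hilbert-Schmidt norm is sqrt(sum of squares of all entries).
Sum of squares = (-4)^2 + 1^2 + (-4)^2 + 4^2 + 0^2 + 3^2 + (-6)^2 + (-5)^2 + 1^2 + (-2)^2 + (-1)^2 + 2^2 + 4^2 + 0^2 + 4^2 + (-3)^2
= 16 + 1 + 16 + 16 + 0 + 9 + 36 + 25 + 1 + 4 + 1 + 4 + 16 + 0 + 16 + 9 = 170
||T||_HS = sqrt(170) = 13.0384

13.0384


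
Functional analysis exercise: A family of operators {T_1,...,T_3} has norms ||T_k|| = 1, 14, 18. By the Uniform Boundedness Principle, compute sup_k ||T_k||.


By the Uniform Boundedness Principle, the supremum of norms is finite.
sup_k ||T_k|| = max(1, 14, 18) = 18

18


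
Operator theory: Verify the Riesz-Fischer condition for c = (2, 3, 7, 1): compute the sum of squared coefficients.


sum |c_n|^2 = 2^2 + 3^2 + 7^2 + 1^2
= 4 + 9 + 49 + 1
= 63

63


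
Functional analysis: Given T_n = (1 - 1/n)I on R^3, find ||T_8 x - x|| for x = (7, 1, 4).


T_8 x - x = (1 - 1/8)x - x = -x/8
||x|| = sqrt(66) = 8.1240
||T_8 x - x|| = ||x||/8 = 8.1240/8 = 1.0155

1.0155


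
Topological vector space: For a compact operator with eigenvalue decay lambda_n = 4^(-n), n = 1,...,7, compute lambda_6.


The eigenvalue formula gives lambda_6 = 1/4^6
= 1/4096
= 2.4414e-04

2.4414e-04


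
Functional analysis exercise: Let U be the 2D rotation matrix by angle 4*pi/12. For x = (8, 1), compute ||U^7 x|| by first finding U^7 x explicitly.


U is a rotation by theta = 4*pi/12
U^7 = rotation by 7*theta = 28*pi/12 = 4*pi/12 (mod 2*pi)
cos(4*pi/12) = 0.5000, sin(4*pi/12) = 0.8660
U^7 x = (0.5000 * 8 - 0.8660 * 1, 0.8660 * 8 + 0.5000 * 1)
= (3.1340, 7.4282)
||U^7 x|| = sqrt(3.1340^2 + 7.4282^2) = sqrt(65.0000) = 8.0623

8.0623


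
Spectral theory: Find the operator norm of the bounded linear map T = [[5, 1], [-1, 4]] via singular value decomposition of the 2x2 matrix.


A^T A = [[26, 1], [1, 17]]
trace(A^T A) = 43, det(A^T A) = 441
discriminant = 43^2 - 4*441 = 85
Largest eigenvalue of A^T A = (trace + sqrt(disc))/2 = 26.1098
||T|| = sqrt(26.1098) = 5.1098

5.1098


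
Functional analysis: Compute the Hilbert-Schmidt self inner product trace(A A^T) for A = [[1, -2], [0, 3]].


trace(A * A^T) = sum of squares of all entries
= 1^2 + (-2)^2 + 0^2 + 3^2
= 1 + 4 + 0 + 9
= 14

14
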